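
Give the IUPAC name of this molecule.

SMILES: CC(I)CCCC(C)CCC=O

Counting along the main chain through the –CHO group gives 9 carbons: the parent is nonane.
An aldehyde (terminal –CHO) is the principal characteristic group, giving the suffix -al.
The numbering direction is chosen so that the aldehyde carbon is C-1 by definition.
This places an iodo group at C-8; a methyl group at C-4.
The substituents are ordered alphabetically, ignoring any di-/tri- multipliers.
Putting it together: 8-iodo-4-methylnonanal.

8-iodo-4-methylnonanal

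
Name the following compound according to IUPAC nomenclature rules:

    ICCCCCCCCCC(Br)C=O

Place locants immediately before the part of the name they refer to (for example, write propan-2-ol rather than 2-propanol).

2-bromo-11-iodoundecanal

The longest carbon chain that includes the –CHO group has 11 carbons, so the parent hydride is undecane.
An aldehyde (terminal –CHO) is the principal characteristic group, giving the suffix -al.
Number the chain so that the aldehyde carbon is C-1 by definition.
This places a bromo group at C-2; an iodo group at C-11.
Prefixes are listed alphabetically: bromo, iodo.
Assembling the pieces gives 2-bromo-11-iodoundecanal.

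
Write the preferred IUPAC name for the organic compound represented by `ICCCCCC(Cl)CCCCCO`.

6-chloro-11-iodoundecan-1-ol

Counting along the main chain through the –OH group gives 11 carbons: the parent is undecane.
The principal characteristic group is an alcohol (–OH), named with the suffix -ol.
Choose the numbering such that numbering from this end puts the hydroxyl group at C-1 rather than C-11.
That gives the hydroxyl at C-1; a chloro group at C-6; an iodo group at C-11.
The substituents are ordered alphabetically, ignoring any di-/tri- multipliers.
Assembling the pieces gives 6-chloro-11-iodoundecan-1-ol.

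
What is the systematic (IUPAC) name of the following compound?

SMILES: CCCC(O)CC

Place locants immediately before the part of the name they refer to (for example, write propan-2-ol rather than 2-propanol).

The longest chain bearing the –OH group is 6 carbons long (hexane).
The principal characteristic group is an alcohol (–OH), named with the suffix -ol.
The numbering direction is chosen so that numbering from this end puts the hydroxyl group at C-3 rather than C-4.
That gives the hydroxyl at C-3.
Putting it together: hexan-3-ol.

hexan-3-ol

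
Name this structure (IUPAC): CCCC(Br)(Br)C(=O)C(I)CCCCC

4,4-dibromo-6-iodoundecan-5-one

Counting along the main chain through the carbonyl gives 11 carbons: the parent is undecane.
The principal characteristic group is a ketone (C=O on an internal carbon), named with the suffix -one.
Choose the numbering such that numbering from this end puts the carbonyl group at C-5 rather than C-7.
That gives the carbonyl at C-5; two bromo groups at C-4; an iodo group at C-6.
Prefixes are listed alphabetically: bromo, iodo.
The name is 4,4-dibromo-6-iodoundecan-5-one.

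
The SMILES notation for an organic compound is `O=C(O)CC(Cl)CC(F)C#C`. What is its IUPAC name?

The longest carbon chain that includes the –COOH group and the multiple bond has 7 carbons, so the parent hydride is heptane.
A carboxylic acid (terminal –COOH) is the principal characteristic group, giving the suffix -oic acid.
There is one C≡C triple bond, indicated by the ending -yne.
The numbering direction is chosen so that the carboxylic acid carbon is C-1 by definition.
This places the triple bond between C-6 and C-7; a chloro group at C-3; a fluoro group at C-5.
Prefixes are listed alphabetically: chloro, fluoro.
Assembling the pieces gives 3-chloro-5-fluorohept-6-ynoic acid.

3-chloro-5-fluorohept-6-ynoic acid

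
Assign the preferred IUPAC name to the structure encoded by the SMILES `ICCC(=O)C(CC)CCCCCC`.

4-ethyl-1-iododecan-3-one

Counting along the main chain through the carbonyl gives 10 carbons: the parent is decane.
The highest-priority functional group is a ketone (C=O on an internal carbon), so the name ends in -one.
The numbering direction is chosen so that numbering from this end puts the carbonyl group at C-3 rather than C-8.
This places the carbonyl at C-3; an ethyl group at C-4; an iodo group at C-1.
Substituent prefixes are cited in alphabetical order (multiplying prefixes like di-/tri- are ignored for ordering).
Putting it together: 4-ethyl-1-iododecan-3-one.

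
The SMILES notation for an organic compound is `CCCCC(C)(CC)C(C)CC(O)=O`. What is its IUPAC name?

Counting along the main chain through the –COOH group gives 8 carbons: the parent is octane.
The highest-priority functional group is a carboxylic acid (terminal –COOH), so the name ends in -oic acid.
The numbering direction is chosen so that the carboxylic acid carbon is C-1 by definition.
That gives an ethyl group at C-4; methyl groups at C-3 and C-4.
Prefixes are listed alphabetically: ethyl, methyl.
Assembling the pieces gives 4-ethyl-3,4-dimethyloctanoic acid.

4-ethyl-3,4-dimethyloctanoic acid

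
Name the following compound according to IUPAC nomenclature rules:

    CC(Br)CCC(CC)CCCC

2-bromo-5-ethylnonane

The parent chain contains 9 carbons (nonane).
The numbering direction is chosen so that the substituent locant set {2,5} is lower than {5,8} at the first point of difference.
This places a bromo group at C-2; an ethyl group at C-5.
Substituent prefixes are cited in alphabetical order (multiplying prefixes like di-/tri- are ignored for ordering).
Putting it together: 2-bromo-5-ethylnonane.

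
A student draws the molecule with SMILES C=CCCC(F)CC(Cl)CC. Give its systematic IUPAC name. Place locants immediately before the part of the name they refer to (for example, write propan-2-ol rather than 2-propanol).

7-chloro-5-fluoronon-1-ene

The longest carbon chain that includes the multiple bond has 9 carbons, so the parent hydride is nonane.
There is one C=C double bond, indicated by the ending -ene.
Choose the numbering such that numbering from this end puts the double bond at C-1 rather than C-8.
With this numbering: the double bond between C-1 and C-2; a chloro group at C-7; a fluoro group at C-5.
Substituent prefixes are cited in alphabetical order (multiplying prefixes like di-/tri- are ignored for ordering).
Putting it together: 7-chloro-5-fluoronon-1-ene.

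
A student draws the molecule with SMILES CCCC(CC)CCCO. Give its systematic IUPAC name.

The longest chain bearing the –OH group is 7 carbons long (heptane).
The principal characteristic group is an alcohol (–OH), named with the suffix -ol.
Number the chain so that numbering from this end puts the hydroxyl group at C-1 rather than C-7.
That gives the hydroxyl at C-1; an ethyl group at C-4.
Assembling the pieces gives 4-ethylheptan-1-ol.

4-ethylheptan-1-ol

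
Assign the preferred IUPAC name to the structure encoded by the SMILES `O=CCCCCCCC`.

octanal

The longest chain bearing the –CHO group is 8 carbons long (octane).
The principal characteristic group is an aldehyde (terminal –CHO), named with the suffix -al.
The numbering direction is chosen so that the aldehyde carbon is C-1 by definition.
The name is octanal.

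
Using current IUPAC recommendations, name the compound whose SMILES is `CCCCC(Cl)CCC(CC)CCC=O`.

7-chloro-4-ethylundecanal

The longest chain bearing the –CHO group is 11 carbons long (undecane).
An aldehyde (terminal –CHO) is the principal characteristic group, giving the suffix -al.
Choose the numbering such that the aldehyde carbon is C-1 by definition.
With this numbering: a chloro group at C-7; an ethyl group at C-4.
Prefixes are listed alphabetically: chloro, ethyl.
Putting it together: 7-chloro-4-ethylundecanal.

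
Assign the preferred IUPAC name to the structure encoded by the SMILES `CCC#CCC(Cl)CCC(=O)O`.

4-chloronon-6-ynoic acid

The longest chain bearing the –COOH group and the multiple bond is 9 carbons long (nonane).
The highest-priority functional group is a carboxylic acid (terminal –COOH), so the name ends in -oic acid.
There is one C≡C triple bond, indicated by the ending -yne.
The numbering direction is chosen so that the carboxylic acid carbon is C-1 by definition.
This places the triple bond between C-6 and C-7; a chloro group at C-4.
The name is 4-chloronon-6-ynoic acid.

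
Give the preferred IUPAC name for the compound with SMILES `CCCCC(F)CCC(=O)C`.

5-fluorononan-2-one

The longest chain bearing the carbonyl is 9 carbons long (nonane).
The highest-priority functional group is a ketone (C=O on an internal carbon), so the name ends in -one.
The numbering direction is chosen so that numbering from this end puts the carbonyl group at C-2 rather than C-8.
This places the carbonyl at C-2; a fluoro group at C-5.
The name is 5-fluorononan-2-one.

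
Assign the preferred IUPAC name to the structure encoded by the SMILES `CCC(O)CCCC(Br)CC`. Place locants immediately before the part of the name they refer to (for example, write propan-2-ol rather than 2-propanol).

7-bromononan-3-ol

The longest carbon chain that includes the –OH group has 9 carbons, so the parent hydride is nonane.
An alcohol (–OH) is the principal characteristic group, giving the suffix -ol.
The numbering direction is chosen so that numbering from this end puts the hydroxyl group at C-3 rather than C-7.
That gives the hydroxyl at C-3; a bromo group at C-7.
Putting it together: 7-bromononan-3-ol.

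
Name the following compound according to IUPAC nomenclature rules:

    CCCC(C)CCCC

4-methyloctane

The longest carbon chain is 8 atoms: the parent is octane.
Choose the numbering such that the substituent locant set {4} is lower than {5} at the first point of difference.
This places a methyl group at C-4.
Assembling the pieces gives 4-methyloctane.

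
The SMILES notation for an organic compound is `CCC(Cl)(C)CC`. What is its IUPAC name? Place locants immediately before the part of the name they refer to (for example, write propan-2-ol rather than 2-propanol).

The longest carbon chain is 5 atoms: the parent is pentane.
Both numbering directions give the same locant set; either may be used.
With this numbering: a chloro group at C-3; a methyl group at C-3.
The substituents are ordered alphabetically, ignoring any di-/tri- multipliers.
Assembling the pieces gives 3-chloro-3-methylpentane.

3-chloro-3-methylpentane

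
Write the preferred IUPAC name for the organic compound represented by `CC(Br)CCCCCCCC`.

2-bromodecane

The longest continuous carbon chain has 10 atoms, so the parent hydride is decane.
Number the chain so that the substituent locant set {2} is lower than {9} at the first point of difference.
With this numbering: a bromo group at C-2.
The name is 2-bromodecane.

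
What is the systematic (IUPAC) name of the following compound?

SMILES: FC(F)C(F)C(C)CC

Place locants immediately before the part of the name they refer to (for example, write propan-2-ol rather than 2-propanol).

The longest carbon chain is 5 atoms: the parent is pentane.
Choose the numbering such that the substituent locant set {1,1,2,3} is lower than {3,4,5,5} at the first point of difference.
This places fluoro groups at C-1 (×2) and C-2; a methyl group at C-3.
Substituent prefixes are cited in alphabetical order (multiplying prefixes like di-/tri- are ignored for ordering).
Putting it together: 1,1,2-trifluoro-3-methylpentane.

1,1,2-trifluoro-3-methylpentane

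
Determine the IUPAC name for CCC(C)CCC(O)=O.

Counting along the main chain through the –COOH group gives 6 carbons: the parent is hexane.
The principal characteristic group is a carboxylic acid (terminal –COOH), named with the suffix -oic acid.
Number the chain so that the carboxylic acid carbon is C-1 by definition.
With this numbering: a methyl group at C-4.
The name is 4-methylhexanoic acid.

4-methylhexanoic acid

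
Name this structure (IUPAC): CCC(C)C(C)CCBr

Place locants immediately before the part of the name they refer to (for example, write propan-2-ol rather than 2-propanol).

1-bromo-3,4-dimethylhexane

The longest carbon chain is 6 atoms: the parent is hexane.
Number the chain so that the substituent locant set {1,3,4} is lower than {3,4,6} at the first point of difference.
This places a bromo group at C-1; methyl groups at C-3 and C-4.
Prefixes are listed alphabetically: bromo, methyl.
The name is 1-bromo-3,4-dimethylhexane.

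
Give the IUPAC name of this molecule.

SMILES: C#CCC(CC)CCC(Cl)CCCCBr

11-bromo-7-chloro-4-ethylundec-1-yne

The longest chain bearing the multiple bond is 11 carbons long (undecane).
A C≡C triple bond in the chain gives the infix -yne-.
Number the chain so that numbering from this end puts the triple bond at C-1 rather than C-10.
With this numbering: the triple bond between C-1 and C-2; a bromo group at C-11; a chloro group at C-7; an ethyl group at C-4.
Substituent prefixes are cited in alphabetical order (multiplying prefixes like di-/tri- are ignored for ordering).
Assembling the pieces gives 11-bromo-7-chloro-4-ethylundec-1-yne.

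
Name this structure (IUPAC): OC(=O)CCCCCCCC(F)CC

The longest carbon chain that includes the –COOH group has 11 carbons, so the parent hydride is undecane.
A carboxylic acid (terminal –COOH) is the principal characteristic group, giving the suffix -oic acid.
Choose the numbering such that the carboxylic acid carbon is C-1 by definition.
With this numbering: a fluoro group at C-9.
Putting it together: 9-fluoroundecanoic acid.

9-fluoroundecanoic acid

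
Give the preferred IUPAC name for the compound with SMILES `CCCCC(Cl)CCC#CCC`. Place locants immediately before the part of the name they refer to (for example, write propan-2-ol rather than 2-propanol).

The longest chain bearing the multiple bond is 11 carbons long (undecane).
A C≡C triple bond in the chain gives the infix -yne-.
The numbering direction is chosen so that numbering from this end puts the triple bond at C-3 rather than C-8.
That gives the triple bond between C-3 and C-4; a chloro group at C-7.
Putting it together: 7-chloroundec-3-yne.

7-chloroundec-3-yne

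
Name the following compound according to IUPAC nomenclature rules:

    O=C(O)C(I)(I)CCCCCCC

2,2-diiodononanoic acid

The longest carbon chain that includes the –COOH group has 9 carbons, so the parent hydride is nonane.
The highest-priority functional group is a carboxylic acid (terminal –COOH), so the name ends in -oic acid.
Choose the numbering such that the carboxylic acid carbon is C-1 by definition.
That gives two iodo groups at C-2.
The name is 2,2-diiodononanoic acid.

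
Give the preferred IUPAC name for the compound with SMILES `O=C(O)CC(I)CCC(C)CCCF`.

9-fluoro-3-iodo-6-methylnonanoic acid

Counting along the main chain through the –COOH group gives 9 carbons: the parent is nonane.
The highest-priority functional group is a carboxylic acid (terminal –COOH), so the name ends in -oic acid.
Number the chain so that the carboxylic acid carbon is C-1 by definition.
That gives a fluoro group at C-9; an iodo group at C-3; a methyl group at C-6.
The substituents are ordered alphabetically, ignoring any di-/tri- multipliers.
Putting it together: 9-fluoro-3-iodo-6-methylnonanoic acid.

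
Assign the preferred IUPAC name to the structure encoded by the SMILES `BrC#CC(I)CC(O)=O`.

Counting along the main chain through the –COOH group and the multiple bond gives 5 carbons: the parent is pentane.
A carboxylic acid (terminal –COOH) is the principal characteristic group, giving the suffix -oic acid.
There is one C≡C triple bond, indicated by the ending -yne.
The numbering direction is chosen so that the carboxylic acid carbon is C-1 by definition.
That gives the triple bond between C-4 and C-5; a bromo group at C-5; an iodo group at C-3.
Substituent prefixes are cited in alphabetical order (multiplying prefixes like di-/tri- are ignored for ordering).
The name is 5-bromo-3-iodopent-4-ynoic acid.

5-bromo-3-iodopent-4-ynoic acid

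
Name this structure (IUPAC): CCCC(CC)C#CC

4-ethylhept-2-yne

The longest chain bearing the multiple bond is 7 carbons long (heptane).
A C≡C triple bond in the chain gives the infix -yne-.
Number the chain so that numbering from this end puts the triple bond at C-2 rather than C-5.
With this numbering: the triple bond between C-2 and C-3; an ethyl group at C-4.
Assembling the pieces gives 4-ethylhept-2-yne.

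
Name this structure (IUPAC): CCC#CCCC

The longest chain bearing the multiple bond is 7 carbons long (heptane).
There is one C≡C triple bond, indicated by the ending -yne.
Number the chain so that numbering from this end puts the triple bond at C-3 rather than C-4.
With this numbering: the triple bond between C-3 and C-4.
Putting it together: hept-3-yne.

hept-3-yne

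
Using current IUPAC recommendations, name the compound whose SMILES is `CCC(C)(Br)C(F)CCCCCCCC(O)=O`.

10-bromo-9-fluoro-10-methyldodecanoic acid

Counting along the main chain through the –COOH group gives 12 carbons: the parent is dodecane.
The principal characteristic group is a carboxylic acid (terminal –COOH), named with the suffix -oic acid.
The numbering direction is chosen so that the carboxylic acid carbon is C-1 by definition.
That gives a bromo group at C-10; a fluoro group at C-9; a methyl group at C-10.
Prefixes are listed alphabetically: bromo, fluoro, methyl.
Putting it together: 10-bromo-9-fluoro-10-methyldodecanoic acid.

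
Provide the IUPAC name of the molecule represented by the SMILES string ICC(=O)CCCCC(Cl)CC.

7-chloro-1-iodononan-2-one

The longest carbon chain that includes the carbonyl has 9 carbons, so the parent hydride is nonane.
A ketone (C=O on an internal carbon) is the principal characteristic group, giving the suffix -one.
Number the chain so that numbering from this end puts the carbonyl group at C-2 rather than C-8.
That gives the carbonyl at C-2; a chloro group at C-7; an iodo group at C-1.
Substituent prefixes are cited in alphabetical order (multiplying prefixes like di-/tri- are ignored for ordering).
Putting it together: 7-chloro-1-iodononan-2-one.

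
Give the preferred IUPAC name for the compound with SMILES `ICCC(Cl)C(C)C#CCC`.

The longest carbon chain that includes the multiple bond has 8 carbons, so the parent hydride is octane.
There is one C≡C triple bond, indicated by the ending -yne.
Choose the numbering such that numbering from this end puts the triple bond at C-3 rather than C-5.
That gives the triple bond between C-3 and C-4; a chloro group at C-6; an iodo group at C-8; a methyl group at C-5.
Substituent prefixes are cited in alphabetical order (multiplying prefixes like di-/tri- are ignored for ordering).
Assembling the pieces gives 6-chloro-8-iodo-5-methyloct-3-yne.

6-chloro-8-iodo-5-methyloct-3-yne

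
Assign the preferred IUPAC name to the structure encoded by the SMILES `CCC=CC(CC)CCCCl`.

8-chloro-5-ethyloct-3-ene

Counting along the main chain through the multiple bond gives 8 carbons: the parent is octane.
The chain contains a C=C double bond, so the unsaturation ending is -ene.
Number the chain so that numbering from this end puts the double bond at C-3 rather than C-5.
That gives the double bond between C-3 and C-4; a chloro group at C-8; an ethyl group at C-5.
Substituent prefixes are cited in alphabetical order (multiplying prefixes like di-/tri- are ignored for ordering).
The name is 8-chloro-5-ethyloct-3-ene.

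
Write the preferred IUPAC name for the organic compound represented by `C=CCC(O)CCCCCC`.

dec-1-en-4-ol

The longest carbon chain that includes the –OH group and the multiple bond has 10 carbons, so the parent hydride is decane.
The highest-priority functional group is an alcohol (–OH), so the name ends in -ol.
There is one C=C double bond, indicated by the ending -ene.
Number the chain so that numbering from this end puts the hydroxyl group at C-4 rather than C-7.
This places the hydroxyl at C-4; the double bond between C-1 and C-2.
Assembling the pieces gives dec-1-en-4-ol.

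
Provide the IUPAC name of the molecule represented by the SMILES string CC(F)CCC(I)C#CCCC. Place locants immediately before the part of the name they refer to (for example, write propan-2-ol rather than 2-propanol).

9-fluoro-6-iododec-4-yne

The longest chain bearing the multiple bond is 10 carbons long (decane).
There is one C≡C triple bond, indicated by the ending -yne.
Choose the numbering such that numbering from this end puts the triple bond at C-4 rather than C-6.
With this numbering: the triple bond between C-4 and C-5; a fluoro group at C-9; an iodo group at C-6.
The substituents are ordered alphabetically, ignoring any di-/tri- multipliers.
The name is 9-fluoro-6-iododec-4-yne.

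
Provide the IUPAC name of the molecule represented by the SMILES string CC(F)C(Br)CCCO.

The longest chain bearing the –OH group is 6 carbons long (hexane).
The principal characteristic group is an alcohol (–OH), named with the suffix -ol.
Choose the numbering such that numbering from this end puts the hydroxyl group at C-1 rather than C-6.
With this numbering: the hydroxyl at C-1; a bromo group at C-4; a fluoro group at C-5.
Substituent prefixes are cited in alphabetical order (multiplying prefixes like di-/tri- are ignored for ordering).
Putting it together: 4-bromo-5-fluorohexan-1-ol.

4-bromo-5-fluorohexan-1-ol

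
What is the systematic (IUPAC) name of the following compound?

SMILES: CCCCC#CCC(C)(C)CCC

8,8-dimethylundec-5-yne

Counting along the main chain through the multiple bond gives 11 carbons: the parent is undecane.
There is one C≡C triple bond, indicated by the ending -yne.
Choose the numbering such that numbering from this end puts the triple bond at C-5 rather than C-6.
With this numbering: the triple bond between C-5 and C-6; two methyl groups at C-8.
Assembling the pieces gives 8,8-dimethylundec-5-yne.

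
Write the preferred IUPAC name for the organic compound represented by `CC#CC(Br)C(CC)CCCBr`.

The longest chain bearing the multiple bond is 8 carbons long (octane).
A C≡C triple bond in the chain gives the infix -yne-.
Choose the numbering such that numbering from this end puts the triple bond at C-2 rather than C-6.
With this numbering: the triple bond between C-2 and C-3; bromo groups at C-4 and C-8; an ethyl group at C-5.
Prefixes are listed alphabetically: bromo, ethyl.
The name is 4,8-dibromo-5-ethyloct-2-yne.

4,8-dibromo-5-ethyloct-2-yne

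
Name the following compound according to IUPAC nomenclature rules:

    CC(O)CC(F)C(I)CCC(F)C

4,8-difluoro-5-iodononan-2-ol

The longest carbon chain that includes the –OH group has 9 carbons, so the parent hydride is nonane.
An alcohol (–OH) is the principal characteristic group, giving the suffix -ol.
Number the chain so that numbering from this end puts the hydroxyl group at C-2 rather than C-8.
That gives the hydroxyl at C-2; fluoro groups at C-4 and C-8; an iodo group at C-5.
The substituents are ordered alphabetically, ignoring any di-/tri- multipliers.
Assembling the pieces gives 4,8-difluoro-5-iodononan-2-ol.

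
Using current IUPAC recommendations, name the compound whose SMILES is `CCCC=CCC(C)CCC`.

7-methyldec-4-ene

The longest chain bearing the multiple bond is 10 carbons long (decane).
The chain contains a C=C double bond, so the unsaturation ending is -ene.
Choose the numbering such that numbering from this end puts the double bond at C-4 rather than C-6.
That gives the double bond between C-4 and C-5; a methyl group at C-7.
The name is 7-methyldec-4-ene.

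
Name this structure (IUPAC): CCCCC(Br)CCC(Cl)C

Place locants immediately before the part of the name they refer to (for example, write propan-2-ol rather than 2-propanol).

5-bromo-2-chlorononane

The longest continuous carbon chain has 9 atoms, so the parent hydride is nonane.
The numbering direction is chosen so that the substituent locant set {2,5} is lower than {5,8} at the first point of difference.
With this numbering: a bromo group at C-5; a chloro group at C-2.
The substituents are ordered alphabetically, ignoring any di-/tri- multipliers.
The name is 5-bromo-2-chlorononane.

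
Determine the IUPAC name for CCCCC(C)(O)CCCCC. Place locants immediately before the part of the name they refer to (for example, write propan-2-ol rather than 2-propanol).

The longest carbon chain that includes the –OH group has 10 carbons, so the parent hydride is decane.
The principal characteristic group is an alcohol (–OH), named with the suffix -ol.
Number the chain so that numbering from this end puts the hydroxyl group at C-5 rather than C-6.
This places the hydroxyl at C-5; a methyl group at C-5.
Assembling the pieces gives 5-methyldecan-5-ol.

5-methyldecan-5-ol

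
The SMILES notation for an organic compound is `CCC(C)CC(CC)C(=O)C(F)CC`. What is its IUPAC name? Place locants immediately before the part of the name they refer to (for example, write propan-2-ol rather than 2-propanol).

The longest carbon chain that includes the carbonyl has 9 carbons, so the parent hydride is nonane.
A ketone (C=O on an internal carbon) is the principal characteristic group, giving the suffix -one.
Choose the numbering such that numbering from this end puts the carbonyl group at C-4 rather than C-6.
With this numbering: the carbonyl at C-4; an ethyl group at C-5; a fluoro group at C-3; a methyl group at C-7.
Prefixes are listed alphabetically: ethyl, fluoro, methyl.
Assembling the pieces gives 5-ethyl-3-fluoro-7-methylnonan-4-one.

5-ethyl-3-fluoro-7-methylnonan-4-one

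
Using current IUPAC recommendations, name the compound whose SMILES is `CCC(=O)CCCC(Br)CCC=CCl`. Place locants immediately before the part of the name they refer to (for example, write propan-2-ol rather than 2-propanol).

The longest chain bearing the carbonyl and the multiple bond is 11 carbons long (undecane).
The highest-priority functional group is a ketone (C=O on an internal carbon), so the name ends in -one.
The chain contains a C=C double bond, so the unsaturation ending is -ene.
Number the chain so that numbering from this end puts the carbonyl group at C-3 rather than C-9.
That gives the carbonyl at C-3; the double bond between C-10 and C-11; a bromo group at C-7; a chloro group at C-11.
Substituent prefixes are cited in alphabetical order (multiplying prefixes like di-/tri- are ignored for ordering).
Assembling the pieces gives 7-bromo-11-chloroundec-10-en-3-one.

7-bromo-11-chloroundec-10-en-3-one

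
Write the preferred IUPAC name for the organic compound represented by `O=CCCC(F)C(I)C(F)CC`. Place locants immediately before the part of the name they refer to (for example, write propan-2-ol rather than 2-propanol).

The longest chain bearing the –CHO group is 8 carbons long (octane).
The principal characteristic group is an aldehyde (terminal –CHO), named with the suffix -al.
Number the chain so that the aldehyde carbon is C-1 by definition.
That gives fluoro groups at C-4 and C-6; an iodo group at C-5.
The substituents are ordered alphabetically, ignoring any di-/tri- multipliers.
Putting it together: 4,6-difluoro-5-iodooctanal.

4,6-difluoro-5-iodooctanal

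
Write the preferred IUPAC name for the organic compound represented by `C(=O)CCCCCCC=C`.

Counting along the main chain through the –CHO group and the multiple bond gives 9 carbons: the parent is nonane.
The highest-priority functional group is an aldehyde (terminal –CHO), so the name ends in -al.
The chain contains a C=C double bond, so the unsaturation ending is -ene.
The numbering direction is chosen so that the aldehyde carbon is C-1 by definition.
With this numbering: the double bond between C-8 and C-9.
Assembling the pieces gives non-8-enal.

non-8-enal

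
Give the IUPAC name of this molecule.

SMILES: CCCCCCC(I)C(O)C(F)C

2-fluoro-4-iododecan-3-ol

The longest chain bearing the –OH group is 10 carbons long (decane).
An alcohol (–OH) is the principal characteristic group, giving the suffix -ol.
The numbering direction is chosen so that numbering from this end puts the hydroxyl group at C-3 rather than C-8.
With this numbering: the hydroxyl at C-3; a fluoro group at C-2; an iodo group at C-4.
The substituents are ordered alphabetically, ignoring any di-/tri- multipliers.
The name is 2-fluoro-4-iododecan-3-ol.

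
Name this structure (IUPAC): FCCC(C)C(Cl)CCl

1,2-dichloro-5-fluoro-3-methylpentane

The longest carbon chain is 5 atoms: the parent is pentane.
Number the chain so that the substituent locant set {1,2,3,5} is lower than {1,3,4,5} at the first point of difference.
That gives chloro groups at C-1 and C-2; a fluoro group at C-5; a methyl group at C-3.
Prefixes are listed alphabetically: chloro, fluoro, methyl.
Assembling the pieces gives 1,2-dichloro-5-fluoro-3-methylpentane.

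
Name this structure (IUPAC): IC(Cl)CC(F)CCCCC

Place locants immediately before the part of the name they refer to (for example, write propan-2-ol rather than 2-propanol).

The longest continuous carbon chain has 8 atoms, so the parent hydride is octane.
The numbering direction is chosen so that the substituent locant set {1,1,3} is lower than {6,8,8} at the first point of difference.
With this numbering: a chloro group at C-1; a fluoro group at C-3; an iodo group at C-1.
The substituents are ordered alphabetically, ignoring any di-/tri- multipliers.
Putting it together: 1-chloro-3-fluoro-1-iodooctane.

1-chloro-3-fluoro-1-iodooctane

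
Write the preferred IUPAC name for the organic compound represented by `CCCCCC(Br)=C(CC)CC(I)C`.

5-bromo-4-ethyl-2-iododec-4-ene

The longest carbon chain that includes the multiple bond has 10 carbons, so the parent hydride is decane.
The chain contains a C=C double bond, so the unsaturation ending is -ene.
Number the chain so that numbering from this end puts the double bond at C-4 rather than C-6.
This places the double bond between C-4 and C-5; a bromo group at C-5; an ethyl group at C-4; an iodo group at C-2.
The substituents are ordered alphabetically, ignoring any di-/tri- multipliers.
Assembling the pieces gives 5-bromo-4-ethyl-2-iododec-4-ene.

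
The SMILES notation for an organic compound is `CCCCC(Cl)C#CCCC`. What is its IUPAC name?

6-chlorodec-4-yne

Counting along the main chain through the multiple bond gives 10 carbons: the parent is decane.
The chain contains a C≡C triple bond, so the unsaturation ending is -yne.
Choose the numbering such that numbering from this end puts the triple bond at C-4 rather than C-6.
With this numbering: the triple bond between C-4 and C-5; a chloro group at C-6.
Putting it together: 6-chlorodec-4-yne.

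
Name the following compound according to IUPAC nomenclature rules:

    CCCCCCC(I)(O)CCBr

Counting along the main chain through the –OH group gives 9 carbons: the parent is nonane.
The highest-priority functional group is an alcohol (–OH), so the name ends in -ol.
Number the chain so that numbering from this end puts the hydroxyl group at C-3 rather than C-7.
With this numbering: the hydroxyl at C-3; a bromo group at C-1; an iodo group at C-3.
Substituent prefixes are cited in alphabetical order (multiplying prefixes like di-/tri- are ignored for ordering).
The name is 1-bromo-3-iodononan-3-ol.

1-bromo-3-iodononan-3-ol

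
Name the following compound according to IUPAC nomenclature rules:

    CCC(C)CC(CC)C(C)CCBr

The longest continuous carbon chain has 8 atoms, so the parent hydride is octane.
Choose the numbering such that the substituent locant set {1,3,4,6} is lower than {3,5,6,8} at the first point of difference.
This places a bromo group at C-1; an ethyl group at C-4; methyl groups at C-3 and C-6.
Prefixes are listed alphabetically: bromo, ethyl, methyl.
The name is 1-bromo-4-ethyl-3,6-dimethyloctane.

1-bromo-4-ethyl-3,6-dimethyloctane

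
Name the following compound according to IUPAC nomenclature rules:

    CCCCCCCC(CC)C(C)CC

The parent chain contains 11 carbons (undecane).
The numbering direction is chosen so that the substituent locant set {3,4} is lower than {8,9} at the first point of difference.
This places an ethyl group at C-4; a methyl group at C-3.
Prefixes are listed alphabetically: ethyl, methyl.
Assembling the pieces gives 4-ethyl-3-methylundecane.

4-ethyl-3-methylundecane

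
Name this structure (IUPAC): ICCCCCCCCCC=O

10-iododecanal

The longest chain bearing the –CHO group is 10 carbons long (decane).
The highest-priority functional group is an aldehyde (terminal –CHO), so the name ends in -al.
The numbering direction is chosen so that the aldehyde carbon is C-1 by definition.
This places an iodo group at C-10.
The name is 10-iododecanal.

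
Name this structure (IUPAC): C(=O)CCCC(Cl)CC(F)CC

5-chloro-7-fluorononanal

The longest carbon chain that includes the –CHO group has 9 carbons, so the parent hydride is nonane.
The principal characteristic group is an aldehyde (terminal –CHO), named with the suffix -al.
Choose the numbering such that the aldehyde carbon is C-1 by definition.
With this numbering: a chloro group at C-5; a fluoro group at C-7.
The substituents are ordered alphabetically, ignoring any di-/tri- multipliers.
Putting it together: 5-chloro-7-fluorononanal.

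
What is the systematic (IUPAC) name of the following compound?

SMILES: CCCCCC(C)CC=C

4-methylnon-1-ene

The longest carbon chain that includes the multiple bond has 9 carbons, so the parent hydride is nonane.
The chain contains a C=C double bond, so the unsaturation ending is -ene.
Number the chain so that numbering from this end puts the double bond at C-1 rather than C-8.
That gives the double bond between C-1 and C-2; a methyl group at C-4.
Assembling the pieces gives 4-methylnon-1-ene.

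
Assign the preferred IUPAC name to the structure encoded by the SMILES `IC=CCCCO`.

5-iodopent-4-en-1-ol

The longest chain bearing the –OH group and the multiple bond is 5 carbons long (pentane).
The highest-priority functional group is an alcohol (–OH), so the name ends in -ol.
The chain contains a C=C double bond, so the unsaturation ending is -ene.
Number the chain so that numbering from this end puts the hydroxyl group at C-1 rather than C-5.
With this numbering: the hydroxyl at C-1; the double bond between C-4 and C-5; an iodo group at C-5.
Putting it together: 5-iodopent-4-en-1-ol.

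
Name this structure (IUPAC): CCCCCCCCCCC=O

Counting along the main chain through the –CHO group gives 11 carbons: the parent is undecane.
The principal characteristic group is an aldehyde (terminal –CHO), named with the suffix -al.
Choose the numbering such that the aldehyde carbon is C-1 by definition.
The name is undecanal.

undecanal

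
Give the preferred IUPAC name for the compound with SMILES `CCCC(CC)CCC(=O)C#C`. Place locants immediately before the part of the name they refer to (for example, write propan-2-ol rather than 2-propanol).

The longest carbon chain that includes the carbonyl and the multiple bond has 9 carbons, so the parent hydride is nonane.
The principal characteristic group is a ketone (C=O on an internal carbon), named with the suffix -one.
A C≡C triple bond in the chain gives the infix -yne-.
Number the chain so that numbering from this end puts the carbonyl group at C-3 rather than C-7.
With this numbering: the carbonyl at C-3; the triple bond between C-1 and C-2; an ethyl group at C-6.
Assembling the pieces gives 6-ethylnon-1-yn-3-one.

6-ethylnon-1-yn-3-one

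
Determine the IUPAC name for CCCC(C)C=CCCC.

6-methylnon-4-ene

The longest chain bearing the multiple bond is 9 carbons long (nonane).
There is one C=C double bond, indicated by the ending -ene.
The numbering direction is chosen so that numbering from this end puts the double bond at C-4 rather than C-5.
This places the double bond between C-4 and C-5; a methyl group at C-6.
The name is 6-methylnon-4-ene.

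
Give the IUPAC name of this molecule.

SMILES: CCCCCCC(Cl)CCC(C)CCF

The longest carbon chain is 12 atoms: the parent is dodecane.
Number the chain so that the substituent locant set {1,3,6} is lower than {7,10,12} at the first point of difference.
That gives a chloro group at C-6; a fluoro group at C-1; a methyl group at C-3.
Substituent prefixes are cited in alphabetical order (multiplying prefixes like di-/tri- are ignored for ordering).
Assembling the pieces gives 6-chloro-1-fluoro-3-methyldodecane.

6-chloro-1-fluoro-3-methyldodecane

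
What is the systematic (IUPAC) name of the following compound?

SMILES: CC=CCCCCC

The longest chain bearing the multiple bond is 8 carbons long (octane).
A C=C double bond in the chain gives the infix -ene-.
Number the chain so that numbering from this end puts the double bond at C-2 rather than C-6.
With this numbering: the double bond between C-2 and C-3.
The name is oct-2-ene.

oct-2-ene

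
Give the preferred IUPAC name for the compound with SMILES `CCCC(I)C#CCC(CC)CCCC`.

The longest chain bearing the multiple bond is 12 carbons long (dodecane).
There is one C≡C triple bond, indicated by the ending -yne.
The numbering direction is chosen so that numbering from this end puts the triple bond at C-5 rather than C-7.
With this numbering: the triple bond between C-5 and C-6; an ethyl group at C-8; an iodo group at C-4.
The substituents are ordered alphabetically, ignoring any di-/tri- multipliers.
Assembling the pieces gives 8-ethyl-4-iodododec-5-yne.

8-ethyl-4-iodododec-5-yne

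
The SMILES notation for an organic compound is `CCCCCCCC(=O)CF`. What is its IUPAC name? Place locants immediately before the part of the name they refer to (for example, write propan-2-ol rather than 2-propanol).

Counting along the main chain through the carbonyl gives 9 carbons: the parent is nonane.
The highest-priority functional group is a ketone (C=O on an internal carbon), so the name ends in -one.
Number the chain so that numbering from this end puts the carbonyl group at C-2 rather than C-8.
This places the carbonyl at C-2; a fluoro group at C-1.
The name is 1-fluorononan-2-one.

1-fluorononan-2-one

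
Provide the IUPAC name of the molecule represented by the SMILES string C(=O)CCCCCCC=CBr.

The longest chain bearing the –CHO group and the multiple bond is 9 carbons long (nonane).
The principal characteristic group is an aldehyde (terminal –CHO), named with the suffix -al.
There is one C=C double bond, indicated by the ending -ene.
Choose the numbering such that the aldehyde carbon is C-1 by definition.
That gives the double bond between C-8 and C-9; a bromo group at C-9.
Putting it together: 9-bromonon-8-enal.

9-bromonon-8-enal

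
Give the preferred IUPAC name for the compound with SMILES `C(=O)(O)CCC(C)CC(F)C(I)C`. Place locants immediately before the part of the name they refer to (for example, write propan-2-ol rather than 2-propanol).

Counting along the main chain through the –COOH group gives 8 carbons: the parent is octane.
A carboxylic acid (terminal –COOH) is the principal characteristic group, giving the suffix -oic acid.
Number the chain so that the carboxylic acid carbon is C-1 by definition.
This places a fluoro group at C-6; an iodo group at C-7; a methyl group at C-4.
The substituents are ordered alphabetically, ignoring any di-/tri- multipliers.
The name is 6-fluoro-7-iodo-4-methyloctanoic acid.

6-fluoro-7-iodo-4-methyloctanoic acid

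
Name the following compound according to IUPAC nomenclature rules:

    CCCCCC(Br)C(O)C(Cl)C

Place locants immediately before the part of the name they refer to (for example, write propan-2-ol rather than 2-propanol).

Counting along the main chain through the –OH group gives 9 carbons: the parent is nonane.
The principal characteristic group is an alcohol (–OH), named with the suffix -ol.
The numbering direction is chosen so that numbering from this end puts the hydroxyl group at C-3 rather than C-7.
That gives the hydroxyl at C-3; a bromo group at C-4; a chloro group at C-2.
The substituents are ordered alphabetically, ignoring any di-/tri- multipliers.
Putting it together: 4-bromo-2-chlorononan-3-ol.

4-bromo-2-chlorononan-3-ol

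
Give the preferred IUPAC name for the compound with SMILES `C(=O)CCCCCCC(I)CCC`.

Counting along the main chain through the –CHO group gives 11 carbons: the parent is undecane.
An aldehyde (terminal –CHO) is the principal characteristic group, giving the suffix -al.
Number the chain so that the aldehyde carbon is C-1 by definition.
That gives an iodo group at C-8.
Assembling the pieces gives 8-iodoundecanal.

8-iodoundecanal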